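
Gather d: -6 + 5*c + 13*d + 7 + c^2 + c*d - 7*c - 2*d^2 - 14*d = c^2 - 2*c - 2*d^2 + d*(c - 1) + 1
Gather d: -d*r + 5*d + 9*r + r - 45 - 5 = d*(5 - r) + 10*r - 50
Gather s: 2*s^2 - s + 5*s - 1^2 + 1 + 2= 2*s^2 + 4*s + 2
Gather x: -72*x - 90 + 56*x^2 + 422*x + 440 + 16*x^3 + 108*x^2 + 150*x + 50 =16*x^3 + 164*x^2 + 500*x + 400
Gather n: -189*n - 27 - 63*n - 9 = -252*n - 36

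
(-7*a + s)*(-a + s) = 7*a^2 - 8*a*s + s^2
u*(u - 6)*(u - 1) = u^3 - 7*u^2 + 6*u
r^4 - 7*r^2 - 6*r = r*(r - 3)*(r + 1)*(r + 2)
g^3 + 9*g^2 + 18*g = g*(g + 3)*(g + 6)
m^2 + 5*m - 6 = (m - 1)*(m + 6)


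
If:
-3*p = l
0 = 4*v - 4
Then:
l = -3*p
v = 1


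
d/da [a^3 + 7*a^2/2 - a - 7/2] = 3*a^2 + 7*a - 1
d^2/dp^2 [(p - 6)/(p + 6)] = -24/(p + 6)^3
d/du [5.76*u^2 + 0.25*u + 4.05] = 11.52*u + 0.25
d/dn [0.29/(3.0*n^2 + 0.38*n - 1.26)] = (-1.74*n - 0.1102)/(3.0*n^2 + 0.38*n - 1.26)^2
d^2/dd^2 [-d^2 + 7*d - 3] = -2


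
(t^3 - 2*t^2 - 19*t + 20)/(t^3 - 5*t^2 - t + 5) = (t + 4)/(t + 1)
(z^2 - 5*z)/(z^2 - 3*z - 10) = z/(z + 2)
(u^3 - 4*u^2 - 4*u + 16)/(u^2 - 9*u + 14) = (u^2 - 2*u - 8)/(u - 7)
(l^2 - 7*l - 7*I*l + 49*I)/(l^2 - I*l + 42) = (l - 7)/(l + 6*I)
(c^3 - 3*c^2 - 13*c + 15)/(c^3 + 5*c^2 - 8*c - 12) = (c^3 - 3*c^2 - 13*c + 15)/(c^3 + 5*c^2 - 8*c - 12)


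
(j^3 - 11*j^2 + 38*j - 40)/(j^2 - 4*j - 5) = (j^2 - 6*j + 8)/(j + 1)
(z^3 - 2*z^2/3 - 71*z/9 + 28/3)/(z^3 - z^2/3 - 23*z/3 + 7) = (z - 4/3)/(z - 1)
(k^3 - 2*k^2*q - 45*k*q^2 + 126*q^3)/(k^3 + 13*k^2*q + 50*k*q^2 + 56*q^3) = (k^2 - 9*k*q + 18*q^2)/(k^2 + 6*k*q + 8*q^2)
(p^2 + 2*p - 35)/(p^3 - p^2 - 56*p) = (p - 5)/(p*(p - 8))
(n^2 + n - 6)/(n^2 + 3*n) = (n - 2)/n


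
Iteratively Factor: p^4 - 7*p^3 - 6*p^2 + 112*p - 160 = (p - 2)*(p^3 - 5*p^2 - 16*p + 80) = (p - 2)*(p + 4)*(p^2 - 9*p + 20) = (p - 4)*(p - 2)*(p + 4)*(p - 5)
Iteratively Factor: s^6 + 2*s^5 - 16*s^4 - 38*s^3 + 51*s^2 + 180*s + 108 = (s - 3)*(s^5 + 5*s^4 - s^3 - 41*s^2 - 72*s - 36) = (s - 3)*(s + 2)*(s^4 + 3*s^3 - 7*s^2 - 27*s - 18) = (s - 3)*(s + 2)^2*(s^3 + s^2 - 9*s - 9) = (s - 3)*(s + 2)^2*(s + 3)*(s^2 - 2*s - 3) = (s - 3)*(s + 1)*(s + 2)^2*(s + 3)*(s - 3)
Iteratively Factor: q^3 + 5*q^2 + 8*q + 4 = (q + 2)*(q^2 + 3*q + 2) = (q + 2)^2*(q + 1)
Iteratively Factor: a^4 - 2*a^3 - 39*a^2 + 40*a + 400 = (a - 5)*(a^3 + 3*a^2 - 24*a - 80) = (a - 5)^2*(a^2 + 8*a + 16) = (a - 5)^2*(a + 4)*(a + 4)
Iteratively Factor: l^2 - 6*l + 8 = (l - 4)*(l - 2)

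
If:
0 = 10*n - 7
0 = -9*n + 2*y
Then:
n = 7/10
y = 63/20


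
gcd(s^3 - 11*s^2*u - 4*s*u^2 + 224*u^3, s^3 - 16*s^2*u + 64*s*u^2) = s - 8*u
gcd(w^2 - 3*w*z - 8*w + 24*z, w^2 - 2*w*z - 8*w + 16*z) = w - 8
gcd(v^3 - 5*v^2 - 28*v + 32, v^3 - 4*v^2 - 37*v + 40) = v^2 - 9*v + 8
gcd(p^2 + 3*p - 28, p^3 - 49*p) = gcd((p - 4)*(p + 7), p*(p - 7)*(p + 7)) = p + 7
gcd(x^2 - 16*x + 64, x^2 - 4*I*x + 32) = 1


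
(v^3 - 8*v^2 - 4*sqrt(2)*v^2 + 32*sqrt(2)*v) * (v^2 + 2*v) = v^5 - 6*v^4 - 4*sqrt(2)*v^4 - 16*v^3 + 24*sqrt(2)*v^3 + 64*sqrt(2)*v^2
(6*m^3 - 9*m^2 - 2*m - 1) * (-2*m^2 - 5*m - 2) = -12*m^5 - 12*m^4 + 37*m^3 + 30*m^2 + 9*m + 2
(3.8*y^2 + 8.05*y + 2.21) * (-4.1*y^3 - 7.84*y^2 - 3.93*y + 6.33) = -15.58*y^5 - 62.797*y^4 - 87.107*y^3 - 24.9089*y^2 + 42.2712*y + 13.9893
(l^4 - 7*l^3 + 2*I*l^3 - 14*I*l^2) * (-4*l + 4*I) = -4*l^5 + 28*l^4 - 4*I*l^4 - 8*l^3 + 28*I*l^3 + 56*l^2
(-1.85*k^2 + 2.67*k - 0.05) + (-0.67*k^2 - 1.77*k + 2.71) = -2.52*k^2 + 0.9*k + 2.66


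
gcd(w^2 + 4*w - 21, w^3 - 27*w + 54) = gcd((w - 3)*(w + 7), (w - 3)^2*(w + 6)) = w - 3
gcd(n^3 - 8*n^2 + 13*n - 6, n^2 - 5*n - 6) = n - 6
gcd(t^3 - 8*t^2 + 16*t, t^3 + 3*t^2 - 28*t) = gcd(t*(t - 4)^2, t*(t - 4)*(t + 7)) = t^2 - 4*t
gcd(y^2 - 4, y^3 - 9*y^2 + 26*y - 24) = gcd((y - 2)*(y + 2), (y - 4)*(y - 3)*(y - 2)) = y - 2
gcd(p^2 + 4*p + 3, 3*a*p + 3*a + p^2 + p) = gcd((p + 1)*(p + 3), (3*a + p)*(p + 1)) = p + 1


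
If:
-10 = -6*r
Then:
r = 5/3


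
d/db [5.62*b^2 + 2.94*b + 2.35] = 11.24*b + 2.94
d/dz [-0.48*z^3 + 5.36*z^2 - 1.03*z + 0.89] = -1.44*z^2 + 10.72*z - 1.03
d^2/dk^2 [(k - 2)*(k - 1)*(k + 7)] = 6*k + 8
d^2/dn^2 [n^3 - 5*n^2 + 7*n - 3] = 6*n - 10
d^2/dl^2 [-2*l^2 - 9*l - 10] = -4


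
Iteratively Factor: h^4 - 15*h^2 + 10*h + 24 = (h - 2)*(h^3 + 2*h^2 - 11*h - 12) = (h - 2)*(h + 4)*(h^2 - 2*h - 3) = (h - 2)*(h + 1)*(h + 4)*(h - 3)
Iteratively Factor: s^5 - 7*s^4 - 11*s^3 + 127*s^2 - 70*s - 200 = (s - 5)*(s^4 - 2*s^3 - 21*s^2 + 22*s + 40) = (s - 5)*(s - 2)*(s^3 - 21*s - 20) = (s - 5)*(s - 2)*(s + 4)*(s^2 - 4*s - 5) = (s - 5)*(s - 2)*(s + 1)*(s + 4)*(s - 5)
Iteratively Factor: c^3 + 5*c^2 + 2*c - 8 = (c - 1)*(c^2 + 6*c + 8) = (c - 1)*(c + 2)*(c + 4)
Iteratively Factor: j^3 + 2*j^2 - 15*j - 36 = (j + 3)*(j^2 - j - 12) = (j + 3)^2*(j - 4)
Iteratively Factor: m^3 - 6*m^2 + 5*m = (m - 5)*(m^2 - m) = m*(m - 5)*(m - 1)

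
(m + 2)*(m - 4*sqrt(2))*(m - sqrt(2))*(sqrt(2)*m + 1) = sqrt(2)*m^4 - 9*m^3 + 2*sqrt(2)*m^3 - 18*m^2 + 3*sqrt(2)*m^2 + 8*m + 6*sqrt(2)*m + 16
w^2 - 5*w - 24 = (w - 8)*(w + 3)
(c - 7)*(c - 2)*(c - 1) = c^3 - 10*c^2 + 23*c - 14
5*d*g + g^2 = g*(5*d + g)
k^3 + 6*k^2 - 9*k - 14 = (k - 2)*(k + 1)*(k + 7)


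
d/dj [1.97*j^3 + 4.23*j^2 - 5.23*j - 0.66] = 5.91*j^2 + 8.46*j - 5.23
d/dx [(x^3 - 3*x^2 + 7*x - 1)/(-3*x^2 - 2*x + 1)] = (-3*x^4 - 4*x^3 + 30*x^2 - 12*x + 5)/(9*x^4 + 12*x^3 - 2*x^2 - 4*x + 1)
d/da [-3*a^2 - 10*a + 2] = -6*a - 10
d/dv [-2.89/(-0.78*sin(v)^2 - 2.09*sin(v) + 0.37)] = -(4.5084*sin(v) + 6.0401)*cos(v)/(0.78*sin(v)^2 + 2.09*sin(v) - 0.37)^2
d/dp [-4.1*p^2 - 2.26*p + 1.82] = -8.2*p - 2.26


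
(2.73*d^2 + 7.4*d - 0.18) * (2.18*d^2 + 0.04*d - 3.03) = 5.9514*d^4 + 16.2412*d^3 - 8.3683*d^2 - 22.4292*d + 0.5454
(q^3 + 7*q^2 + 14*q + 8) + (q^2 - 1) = q^3 + 8*q^2 + 14*q + 7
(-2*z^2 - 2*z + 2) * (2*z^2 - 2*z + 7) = -4*z^4 - 6*z^2 - 18*z + 14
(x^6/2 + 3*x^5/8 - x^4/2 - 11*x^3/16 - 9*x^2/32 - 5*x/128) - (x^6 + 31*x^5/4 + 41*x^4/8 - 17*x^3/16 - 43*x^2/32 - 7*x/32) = -x^6/2 - 59*x^5/8 - 45*x^4/8 + 3*x^3/8 + 17*x^2/16 + 23*x/128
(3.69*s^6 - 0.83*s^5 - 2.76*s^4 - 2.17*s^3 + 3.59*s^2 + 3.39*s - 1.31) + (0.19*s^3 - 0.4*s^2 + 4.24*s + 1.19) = 3.69*s^6 - 0.83*s^5 - 2.76*s^4 - 1.98*s^3 + 3.19*s^2 + 7.63*s - 0.12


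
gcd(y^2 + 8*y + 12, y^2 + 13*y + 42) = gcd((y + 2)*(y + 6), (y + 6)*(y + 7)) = y + 6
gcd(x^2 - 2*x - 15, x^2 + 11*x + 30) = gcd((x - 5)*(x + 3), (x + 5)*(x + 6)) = 1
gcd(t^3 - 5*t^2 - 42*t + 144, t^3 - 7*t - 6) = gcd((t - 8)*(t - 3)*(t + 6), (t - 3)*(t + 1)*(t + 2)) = t - 3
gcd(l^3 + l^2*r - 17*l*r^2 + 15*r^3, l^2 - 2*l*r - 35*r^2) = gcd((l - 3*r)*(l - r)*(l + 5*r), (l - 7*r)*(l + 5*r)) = l + 5*r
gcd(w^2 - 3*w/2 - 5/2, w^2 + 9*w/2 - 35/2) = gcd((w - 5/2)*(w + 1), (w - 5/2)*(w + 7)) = w - 5/2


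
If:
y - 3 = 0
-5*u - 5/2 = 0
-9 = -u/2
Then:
No Solution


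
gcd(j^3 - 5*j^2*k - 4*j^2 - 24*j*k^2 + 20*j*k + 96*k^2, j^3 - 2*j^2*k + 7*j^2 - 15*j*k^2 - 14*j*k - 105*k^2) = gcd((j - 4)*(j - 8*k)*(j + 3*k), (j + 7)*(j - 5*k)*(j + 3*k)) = j + 3*k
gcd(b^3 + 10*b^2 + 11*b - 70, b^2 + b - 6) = b - 2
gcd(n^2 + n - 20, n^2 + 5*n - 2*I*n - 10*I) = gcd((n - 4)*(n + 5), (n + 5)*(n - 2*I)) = n + 5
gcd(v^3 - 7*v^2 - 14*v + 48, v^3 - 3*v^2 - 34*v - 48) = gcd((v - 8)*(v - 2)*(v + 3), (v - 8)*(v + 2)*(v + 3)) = v^2 - 5*v - 24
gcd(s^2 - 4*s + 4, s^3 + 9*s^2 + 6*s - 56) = s - 2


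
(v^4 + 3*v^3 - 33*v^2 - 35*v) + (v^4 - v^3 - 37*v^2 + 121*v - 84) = 2*v^4 + 2*v^3 - 70*v^2 + 86*v - 84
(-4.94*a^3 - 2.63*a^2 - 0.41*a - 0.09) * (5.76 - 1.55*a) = 7.657*a^4 - 24.3779*a^3 - 14.5133*a^2 - 2.2221*a - 0.5184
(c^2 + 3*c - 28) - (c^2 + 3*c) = -28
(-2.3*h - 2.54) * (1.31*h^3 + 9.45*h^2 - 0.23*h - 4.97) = -3.013*h^4 - 25.0624*h^3 - 23.474*h^2 + 12.0152*h + 12.6238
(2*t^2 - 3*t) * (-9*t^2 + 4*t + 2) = -18*t^4 + 35*t^3 - 8*t^2 - 6*t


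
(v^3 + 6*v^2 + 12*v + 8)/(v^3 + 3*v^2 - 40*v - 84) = (v^2 + 4*v + 4)/(v^2 + v - 42)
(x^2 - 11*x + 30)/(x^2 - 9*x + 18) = (x - 5)/(x - 3)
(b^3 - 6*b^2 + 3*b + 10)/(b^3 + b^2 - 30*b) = (b^2 - b - 2)/(b*(b + 6))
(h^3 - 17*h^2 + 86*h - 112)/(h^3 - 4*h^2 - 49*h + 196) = (h^2 - 10*h + 16)/(h^2 + 3*h - 28)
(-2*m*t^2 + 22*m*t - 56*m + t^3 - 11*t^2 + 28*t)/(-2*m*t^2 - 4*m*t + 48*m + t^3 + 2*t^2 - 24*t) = (t - 7)/(t + 6)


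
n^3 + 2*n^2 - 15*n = n*(n - 3)*(n + 5)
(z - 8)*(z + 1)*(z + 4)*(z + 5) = z^4 + 2*z^3 - 51*z^2 - 212*z - 160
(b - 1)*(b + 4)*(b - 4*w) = b^3 - 4*b^2*w + 3*b^2 - 12*b*w - 4*b + 16*w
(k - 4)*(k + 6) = k^2 + 2*k - 24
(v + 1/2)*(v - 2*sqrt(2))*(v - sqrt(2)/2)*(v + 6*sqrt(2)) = v^4 + v^3/2 + 7*sqrt(2)*v^3/2 - 28*v^2 + 7*sqrt(2)*v^2/4 - 14*v + 12*sqrt(2)*v + 6*sqrt(2)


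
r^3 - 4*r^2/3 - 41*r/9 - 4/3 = (r - 3)*(r + 1/3)*(r + 4/3)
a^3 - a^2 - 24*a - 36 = (a - 6)*(a + 2)*(a + 3)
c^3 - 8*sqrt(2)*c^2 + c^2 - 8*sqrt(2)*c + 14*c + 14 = (c + 1)*(c - 7*sqrt(2))*(c - sqrt(2))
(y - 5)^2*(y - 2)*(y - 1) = y^4 - 13*y^3 + 57*y^2 - 95*y + 50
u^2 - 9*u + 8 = (u - 8)*(u - 1)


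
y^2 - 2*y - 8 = (y - 4)*(y + 2)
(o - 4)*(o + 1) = o^2 - 3*o - 4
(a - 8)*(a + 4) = a^2 - 4*a - 32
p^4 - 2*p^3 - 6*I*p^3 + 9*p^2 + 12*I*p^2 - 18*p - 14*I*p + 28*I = (p - 2)*(p - 7*I)*(p - I)*(p + 2*I)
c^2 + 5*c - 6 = (c - 1)*(c + 6)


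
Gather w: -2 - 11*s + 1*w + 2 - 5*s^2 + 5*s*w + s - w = -5*s^2 + 5*s*w - 10*s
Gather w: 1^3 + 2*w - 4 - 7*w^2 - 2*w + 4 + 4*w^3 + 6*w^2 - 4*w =4*w^3 - w^2 - 4*w + 1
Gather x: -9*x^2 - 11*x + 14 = -9*x^2 - 11*x + 14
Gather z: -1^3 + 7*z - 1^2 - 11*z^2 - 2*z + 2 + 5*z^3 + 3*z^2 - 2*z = 5*z^3 - 8*z^2 + 3*z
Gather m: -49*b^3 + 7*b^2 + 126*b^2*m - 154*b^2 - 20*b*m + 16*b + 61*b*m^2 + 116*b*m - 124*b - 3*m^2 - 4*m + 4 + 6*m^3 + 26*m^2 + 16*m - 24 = -49*b^3 - 147*b^2 - 108*b + 6*m^3 + m^2*(61*b + 23) + m*(126*b^2 + 96*b + 12) - 20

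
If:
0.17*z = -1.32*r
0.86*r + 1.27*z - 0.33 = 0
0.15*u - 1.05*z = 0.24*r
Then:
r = -0.04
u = 1.93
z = 0.28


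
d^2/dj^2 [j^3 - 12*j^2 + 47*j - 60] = 6*j - 24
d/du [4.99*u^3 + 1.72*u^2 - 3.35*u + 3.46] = 14.97*u^2 + 3.44*u - 3.35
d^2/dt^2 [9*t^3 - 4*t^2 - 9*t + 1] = 54*t - 8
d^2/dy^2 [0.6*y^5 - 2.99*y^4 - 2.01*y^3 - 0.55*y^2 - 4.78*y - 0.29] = 12.0*y^3 - 35.88*y^2 - 12.06*y - 1.1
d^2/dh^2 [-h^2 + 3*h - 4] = -2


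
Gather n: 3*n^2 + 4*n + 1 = 3*n^2 + 4*n + 1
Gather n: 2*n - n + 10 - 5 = n + 5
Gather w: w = w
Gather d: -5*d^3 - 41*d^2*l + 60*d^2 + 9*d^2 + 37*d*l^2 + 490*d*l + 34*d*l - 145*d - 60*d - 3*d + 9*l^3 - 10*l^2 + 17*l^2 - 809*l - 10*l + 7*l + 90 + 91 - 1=-5*d^3 + d^2*(69 - 41*l) + d*(37*l^2 + 524*l - 208) + 9*l^3 + 7*l^2 - 812*l + 180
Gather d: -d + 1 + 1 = 2 - d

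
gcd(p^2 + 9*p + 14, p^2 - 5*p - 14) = p + 2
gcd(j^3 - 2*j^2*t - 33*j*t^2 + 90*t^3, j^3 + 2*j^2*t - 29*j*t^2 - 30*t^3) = -j^2 - j*t + 30*t^2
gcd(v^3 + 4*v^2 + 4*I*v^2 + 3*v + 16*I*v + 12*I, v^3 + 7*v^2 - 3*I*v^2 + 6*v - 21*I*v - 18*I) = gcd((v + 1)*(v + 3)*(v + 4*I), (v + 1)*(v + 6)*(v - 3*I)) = v + 1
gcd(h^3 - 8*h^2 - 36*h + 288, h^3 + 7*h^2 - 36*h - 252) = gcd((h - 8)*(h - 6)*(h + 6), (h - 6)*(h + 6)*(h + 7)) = h^2 - 36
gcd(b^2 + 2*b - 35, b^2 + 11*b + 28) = b + 7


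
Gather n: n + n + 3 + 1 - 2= 2*n + 2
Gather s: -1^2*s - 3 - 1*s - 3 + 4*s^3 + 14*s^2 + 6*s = 4*s^3 + 14*s^2 + 4*s - 6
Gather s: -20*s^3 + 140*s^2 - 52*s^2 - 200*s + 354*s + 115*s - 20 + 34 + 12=-20*s^3 + 88*s^2 + 269*s + 26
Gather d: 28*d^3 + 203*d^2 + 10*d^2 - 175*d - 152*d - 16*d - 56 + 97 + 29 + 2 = 28*d^3 + 213*d^2 - 343*d + 72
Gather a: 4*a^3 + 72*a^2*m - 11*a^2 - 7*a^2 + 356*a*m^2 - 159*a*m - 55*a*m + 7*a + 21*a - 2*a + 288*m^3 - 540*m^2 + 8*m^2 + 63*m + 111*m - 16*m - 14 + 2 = 4*a^3 + a^2*(72*m - 18) + a*(356*m^2 - 214*m + 26) + 288*m^3 - 532*m^2 + 158*m - 12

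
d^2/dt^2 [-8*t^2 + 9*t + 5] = -16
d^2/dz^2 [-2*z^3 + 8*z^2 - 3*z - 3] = 16 - 12*z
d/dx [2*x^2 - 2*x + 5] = 4*x - 2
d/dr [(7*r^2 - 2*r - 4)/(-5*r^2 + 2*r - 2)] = 4*(r^2 - 17*r + 3)/(25*r^4 - 20*r^3 + 24*r^2 - 8*r + 4)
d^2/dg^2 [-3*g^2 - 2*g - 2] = -6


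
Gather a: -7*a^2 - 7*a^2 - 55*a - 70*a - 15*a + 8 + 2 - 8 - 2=-14*a^2 - 140*a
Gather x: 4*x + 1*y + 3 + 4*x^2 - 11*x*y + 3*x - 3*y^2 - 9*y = 4*x^2 + x*(7 - 11*y) - 3*y^2 - 8*y + 3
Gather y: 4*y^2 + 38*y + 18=4*y^2 + 38*y + 18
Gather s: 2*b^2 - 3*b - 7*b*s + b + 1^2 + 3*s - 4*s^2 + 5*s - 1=2*b^2 - 2*b - 4*s^2 + s*(8 - 7*b)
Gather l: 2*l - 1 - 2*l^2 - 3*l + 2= -2*l^2 - l + 1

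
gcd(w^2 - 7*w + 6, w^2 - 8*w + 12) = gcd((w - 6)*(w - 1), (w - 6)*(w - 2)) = w - 6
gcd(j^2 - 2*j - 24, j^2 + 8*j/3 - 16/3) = j + 4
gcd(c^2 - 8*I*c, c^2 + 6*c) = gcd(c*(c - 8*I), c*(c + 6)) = c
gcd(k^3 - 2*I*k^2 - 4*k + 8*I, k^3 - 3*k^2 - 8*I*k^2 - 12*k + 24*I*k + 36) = k - 2*I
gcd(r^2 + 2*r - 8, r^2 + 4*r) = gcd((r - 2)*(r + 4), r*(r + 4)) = r + 4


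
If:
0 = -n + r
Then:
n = r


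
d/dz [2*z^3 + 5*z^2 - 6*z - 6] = 6*z^2 + 10*z - 6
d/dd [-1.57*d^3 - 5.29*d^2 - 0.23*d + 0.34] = -4.71*d^2 - 10.58*d - 0.23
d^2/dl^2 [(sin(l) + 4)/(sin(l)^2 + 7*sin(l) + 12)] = (3*sin(l) + cos(l)^2 + 1)/(sin(l) + 3)^3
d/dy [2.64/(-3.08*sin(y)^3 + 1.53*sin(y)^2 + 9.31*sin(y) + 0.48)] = (24.3936*sin(y)^2 - 8.0784*sin(y) - 24.5784)*cos(y)/(-3.08*sin(y)^3 + 1.53*sin(y)^2 + 9.31*sin(y) + 0.48)^2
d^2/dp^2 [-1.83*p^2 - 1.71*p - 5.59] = -3.66000000000000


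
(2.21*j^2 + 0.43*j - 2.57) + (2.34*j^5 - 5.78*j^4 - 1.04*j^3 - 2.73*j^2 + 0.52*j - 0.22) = 2.34*j^5 - 5.78*j^4 - 1.04*j^3 - 0.52*j^2 + 0.95*j - 2.79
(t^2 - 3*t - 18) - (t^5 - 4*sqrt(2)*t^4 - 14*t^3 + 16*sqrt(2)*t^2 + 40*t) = -t^5 + 4*sqrt(2)*t^4 + 14*t^3 - 16*sqrt(2)*t^2 + t^2 - 43*t - 18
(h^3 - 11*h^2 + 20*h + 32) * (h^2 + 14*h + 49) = h^5 + 3*h^4 - 85*h^3 - 227*h^2 + 1428*h + 1568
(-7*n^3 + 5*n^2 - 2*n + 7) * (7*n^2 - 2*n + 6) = -49*n^5 + 49*n^4 - 66*n^3 + 83*n^2 - 26*n + 42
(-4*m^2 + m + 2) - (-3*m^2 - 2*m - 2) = -m^2 + 3*m + 4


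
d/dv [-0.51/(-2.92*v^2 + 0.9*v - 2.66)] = (0.459 - 2.9784*v)/(2.92*v^2 - 0.9*v + 2.66)^2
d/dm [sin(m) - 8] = cos(m)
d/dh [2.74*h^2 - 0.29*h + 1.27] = 5.48*h - 0.29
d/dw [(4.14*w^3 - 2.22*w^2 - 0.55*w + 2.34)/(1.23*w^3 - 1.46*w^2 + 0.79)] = (-1.77635683940025e-15*w^5 - 3.3138*w^4 + 1.353*w^3 + 0.374200000000002*w^2 + 3.3252*w - 0.4345)/(1.5129*w^6 - 3.5916*w^5 + 2.1316*w^4 + 1.9434*w^3 - 2.3068*w^2 + 0.6241)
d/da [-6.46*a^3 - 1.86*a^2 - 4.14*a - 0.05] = -19.38*a^2 - 3.72*a - 4.14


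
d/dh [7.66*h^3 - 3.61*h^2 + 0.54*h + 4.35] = 22.98*h^2 - 7.22*h + 0.54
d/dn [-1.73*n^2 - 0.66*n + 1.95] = -3.46*n - 0.66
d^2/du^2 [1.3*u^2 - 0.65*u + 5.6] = 2.60000000000000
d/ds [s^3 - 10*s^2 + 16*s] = 3*s^2 - 20*s + 16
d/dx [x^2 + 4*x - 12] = 2*x + 4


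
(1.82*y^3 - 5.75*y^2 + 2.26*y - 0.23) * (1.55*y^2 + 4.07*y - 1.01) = 2.821*y^5 - 1.5051*y^4 - 21.7377*y^3 + 14.6492*y^2 - 3.2187*y + 0.2323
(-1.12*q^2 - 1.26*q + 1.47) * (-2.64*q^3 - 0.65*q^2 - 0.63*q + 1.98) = 2.9568*q^5 + 4.0544*q^4 - 2.3562*q^3 - 2.3793*q^2 - 3.4209*q + 2.9106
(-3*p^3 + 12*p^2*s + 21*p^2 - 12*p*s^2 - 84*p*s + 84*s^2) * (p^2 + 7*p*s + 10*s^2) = -3*p^5 - 9*p^4*s + 21*p^4 + 42*p^3*s^2 + 63*p^3*s + 36*p^2*s^3 - 294*p^2*s^2 - 120*p*s^4 - 252*p*s^3 + 840*s^4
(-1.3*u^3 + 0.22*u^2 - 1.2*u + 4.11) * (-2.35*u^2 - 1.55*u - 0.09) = 3.055*u^5 + 1.498*u^4 + 2.596*u^3 - 7.8183*u^2 - 6.2625*u - 0.3699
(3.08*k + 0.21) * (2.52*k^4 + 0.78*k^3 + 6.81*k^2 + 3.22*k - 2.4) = 7.7616*k^5 + 2.9316*k^4 + 21.1386*k^3 + 11.3477*k^2 - 6.7158*k - 0.504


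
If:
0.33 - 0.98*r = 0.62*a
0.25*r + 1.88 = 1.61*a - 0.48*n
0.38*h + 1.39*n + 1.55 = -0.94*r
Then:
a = 0.532258064516129 - 1.58064516129032*r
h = 18.8247028862479*r + 3.71743244199208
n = -5.82258064516129*r - 2.13138440860215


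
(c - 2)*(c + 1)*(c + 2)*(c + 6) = c^4 + 7*c^3 + 2*c^2 - 28*c - 24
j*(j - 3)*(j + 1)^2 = j^4 - j^3 - 5*j^2 - 3*j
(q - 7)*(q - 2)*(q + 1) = q^3 - 8*q^2 + 5*q + 14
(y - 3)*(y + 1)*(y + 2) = y^3 - 7*y - 6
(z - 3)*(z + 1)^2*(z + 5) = z^4 + 4*z^3 - 10*z^2 - 28*z - 15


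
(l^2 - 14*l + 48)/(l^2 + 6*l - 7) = (l^2 - 14*l + 48)/(l^2 + 6*l - 7)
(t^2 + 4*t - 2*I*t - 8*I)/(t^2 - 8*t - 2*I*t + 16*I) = (t + 4)/(t - 8)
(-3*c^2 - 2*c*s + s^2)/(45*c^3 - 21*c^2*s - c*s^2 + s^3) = (c + s)/(-15*c^2 + 2*c*s + s^2)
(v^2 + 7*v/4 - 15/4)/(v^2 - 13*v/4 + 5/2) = (v + 3)/(v - 2)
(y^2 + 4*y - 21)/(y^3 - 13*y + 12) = (y + 7)/(y^2 + 3*y - 4)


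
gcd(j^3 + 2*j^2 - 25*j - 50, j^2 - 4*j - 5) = j - 5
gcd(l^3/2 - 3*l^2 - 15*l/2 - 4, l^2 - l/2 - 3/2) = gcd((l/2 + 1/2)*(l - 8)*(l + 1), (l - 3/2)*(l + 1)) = l + 1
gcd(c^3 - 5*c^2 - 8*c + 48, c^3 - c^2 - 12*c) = c^2 - c - 12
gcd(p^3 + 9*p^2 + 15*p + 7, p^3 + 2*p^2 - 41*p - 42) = p^2 + 8*p + 7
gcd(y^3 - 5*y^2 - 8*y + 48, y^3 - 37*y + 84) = y - 4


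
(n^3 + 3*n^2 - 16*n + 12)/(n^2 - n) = n + 4 - 12/n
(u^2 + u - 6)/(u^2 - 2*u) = (u + 3)/u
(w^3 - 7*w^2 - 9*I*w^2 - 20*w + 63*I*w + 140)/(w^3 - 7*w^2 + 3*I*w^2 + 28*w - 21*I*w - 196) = (w - 5*I)/(w + 7*I)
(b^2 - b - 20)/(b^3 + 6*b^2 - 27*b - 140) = 1/(b + 7)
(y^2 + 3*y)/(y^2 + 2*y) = (y + 3)/(y + 2)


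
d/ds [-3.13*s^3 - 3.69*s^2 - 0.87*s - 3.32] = -9.39*s^2 - 7.38*s - 0.87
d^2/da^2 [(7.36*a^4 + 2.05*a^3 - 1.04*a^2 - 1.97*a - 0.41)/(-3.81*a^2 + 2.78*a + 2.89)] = (-213.676992*a^6 + 467.733888*a^5 + 144.9552*a^4 - 943.714144*a^3 - 732.06051*a^2 + 1.36218000000001*a + 1.083846)/(55.306341*a^6 - 121.064274*a^5 - 37.518975*a^4 + 162.17686*a^3 + 28.459275*a^2 - 69.656514*a - 24.137569)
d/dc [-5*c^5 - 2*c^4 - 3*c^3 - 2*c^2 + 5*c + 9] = -25*c^4 - 8*c^3 - 9*c^2 - 4*c + 5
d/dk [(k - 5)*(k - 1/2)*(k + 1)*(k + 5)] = 4*k^3 + 3*k^2/2 - 51*k - 25/2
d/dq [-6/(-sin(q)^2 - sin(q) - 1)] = -6*(2*sin(q) + 1)*cos(q)/(sin(q)^2 + sin(q) + 1)^2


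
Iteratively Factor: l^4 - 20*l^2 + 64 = (l + 2)*(l^3 - 2*l^2 - 16*l + 32) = (l - 2)*(l + 2)*(l^2 - 16) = (l - 4)*(l - 2)*(l + 2)*(l + 4)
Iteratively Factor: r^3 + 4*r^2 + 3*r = (r + 1)*(r^2 + 3*r) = r*(r + 1)*(r + 3)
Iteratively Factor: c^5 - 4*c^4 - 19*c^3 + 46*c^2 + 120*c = (c + 2)*(c^4 - 6*c^3 - 7*c^2 + 60*c) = c*(c + 2)*(c^3 - 6*c^2 - 7*c + 60) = c*(c - 5)*(c + 2)*(c^2 - c - 12) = c*(c - 5)*(c - 4)*(c + 2)*(c + 3)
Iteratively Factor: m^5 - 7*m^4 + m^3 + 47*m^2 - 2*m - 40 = (m + 2)*(m^4 - 9*m^3 + 19*m^2 + 9*m - 20) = (m - 4)*(m + 2)*(m^3 - 5*m^2 - m + 5) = (m - 5)*(m - 4)*(m + 2)*(m^2 - 1) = (m - 5)*(m - 4)*(m + 1)*(m + 2)*(m - 1)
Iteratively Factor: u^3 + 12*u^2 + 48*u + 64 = (u + 4)*(u^2 + 8*u + 16) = (u + 4)^2*(u + 4)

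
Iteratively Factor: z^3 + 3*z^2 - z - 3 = (z + 1)*(z^2 + 2*z - 3) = (z + 1)*(z + 3)*(z - 1)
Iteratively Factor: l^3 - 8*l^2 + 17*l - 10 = (l - 1)*(l^2 - 7*l + 10) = (l - 2)*(l - 1)*(l - 5)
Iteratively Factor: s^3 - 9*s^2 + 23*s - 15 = (s - 1)*(s^2 - 8*s + 15) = (s - 5)*(s - 1)*(s - 3)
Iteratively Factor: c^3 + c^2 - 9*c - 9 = (c + 3)*(c^2 - 2*c - 3) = (c - 3)*(c + 3)*(c + 1)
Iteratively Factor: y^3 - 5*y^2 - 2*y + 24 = (y - 3)*(y^2 - 2*y - 8) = (y - 3)*(y + 2)*(y - 4)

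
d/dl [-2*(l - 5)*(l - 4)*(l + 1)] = -6*l^2 + 32*l - 22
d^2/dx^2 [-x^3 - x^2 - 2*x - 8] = -6*x - 2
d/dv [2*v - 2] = 2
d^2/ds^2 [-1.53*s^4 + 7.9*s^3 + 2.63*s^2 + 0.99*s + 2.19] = -18.36*s^2 + 47.4*s + 5.26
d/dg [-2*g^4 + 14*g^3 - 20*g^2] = 2*g*(-4*g^2 + 21*g - 20)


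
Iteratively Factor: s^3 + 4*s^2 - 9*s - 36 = (s + 3)*(s^2 + s - 12) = (s + 3)*(s + 4)*(s - 3)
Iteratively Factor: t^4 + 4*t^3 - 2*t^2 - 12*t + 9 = (t - 1)*(t^3 + 5*t^2 + 3*t - 9) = (t - 1)^2*(t^2 + 6*t + 9) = (t - 1)^2*(t + 3)*(t + 3)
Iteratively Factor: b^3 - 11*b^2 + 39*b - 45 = (b - 5)*(b^2 - 6*b + 9) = (b - 5)*(b - 3)*(b - 3)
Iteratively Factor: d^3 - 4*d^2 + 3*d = (d - 1)*(d^2 - 3*d) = (d - 3)*(d - 1)*(d)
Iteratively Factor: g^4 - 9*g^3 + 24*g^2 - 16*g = (g)*(g^3 - 9*g^2 + 24*g - 16) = g*(g - 1)*(g^2 - 8*g + 16) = g*(g - 4)*(g - 1)*(g - 4)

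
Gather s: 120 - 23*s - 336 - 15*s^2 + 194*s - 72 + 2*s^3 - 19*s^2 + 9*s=2*s^3 - 34*s^2 + 180*s - 288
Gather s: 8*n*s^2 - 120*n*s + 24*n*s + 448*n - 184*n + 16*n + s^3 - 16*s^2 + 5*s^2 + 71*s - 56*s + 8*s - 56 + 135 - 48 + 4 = 280*n + s^3 + s^2*(8*n - 11) + s*(23 - 96*n) + 35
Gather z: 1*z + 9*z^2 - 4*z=9*z^2 - 3*z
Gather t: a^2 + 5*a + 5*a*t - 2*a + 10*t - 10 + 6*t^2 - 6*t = a^2 + 3*a + 6*t^2 + t*(5*a + 4) - 10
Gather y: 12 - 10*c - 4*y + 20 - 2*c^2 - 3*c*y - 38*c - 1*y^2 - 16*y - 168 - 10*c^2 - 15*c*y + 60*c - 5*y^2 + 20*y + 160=-12*c^2 - 18*c*y + 12*c - 6*y^2 + 24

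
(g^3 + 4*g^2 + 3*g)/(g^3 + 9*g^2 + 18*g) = (g + 1)/(g + 6)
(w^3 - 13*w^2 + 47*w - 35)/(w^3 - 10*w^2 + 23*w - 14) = (w - 5)/(w - 2)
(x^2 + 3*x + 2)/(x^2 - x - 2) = (x + 2)/(x - 2)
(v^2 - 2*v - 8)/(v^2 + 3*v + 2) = (v - 4)/(v + 1)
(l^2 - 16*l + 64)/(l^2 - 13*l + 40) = (l - 8)/(l - 5)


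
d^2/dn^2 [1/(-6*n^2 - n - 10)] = 2*(36*n^2 + 6*n - (12*n + 1)^2 + 60)/(6*n^2 + n + 10)^3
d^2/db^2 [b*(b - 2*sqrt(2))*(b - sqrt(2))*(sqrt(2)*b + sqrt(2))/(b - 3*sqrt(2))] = 2*(3*sqrt(2)*b^4 - 54*b^3 + sqrt(2)*b^3 - 18*b^2 + 162*sqrt(2)*b^2 - 324*b + 54*sqrt(2)*b - 84 + 72*sqrt(2))/(b^3 - 9*sqrt(2)*b^2 + 54*b - 54*sqrt(2))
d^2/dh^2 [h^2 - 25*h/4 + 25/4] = 2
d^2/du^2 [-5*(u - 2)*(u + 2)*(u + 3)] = -30*u - 30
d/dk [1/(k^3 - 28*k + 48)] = (28 - 3*k^2)/(k^3 - 28*k + 48)^2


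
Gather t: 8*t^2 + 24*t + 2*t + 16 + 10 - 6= 8*t^2 + 26*t + 20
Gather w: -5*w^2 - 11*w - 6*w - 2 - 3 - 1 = -5*w^2 - 17*w - 6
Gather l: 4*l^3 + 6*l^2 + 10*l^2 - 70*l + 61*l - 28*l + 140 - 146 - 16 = 4*l^3 + 16*l^2 - 37*l - 22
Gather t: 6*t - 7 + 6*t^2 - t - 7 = 6*t^2 + 5*t - 14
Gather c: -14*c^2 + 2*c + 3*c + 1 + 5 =-14*c^2 + 5*c + 6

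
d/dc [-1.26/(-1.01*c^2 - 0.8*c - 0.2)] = (-2.5452*c - 1.008)/(1.01*c^2 + 0.8*c + 0.2)^2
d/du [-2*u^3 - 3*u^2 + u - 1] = -6*u^2 - 6*u + 1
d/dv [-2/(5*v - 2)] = 10/(5*v - 2)^2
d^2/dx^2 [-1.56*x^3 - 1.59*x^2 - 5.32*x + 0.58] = -9.36*x - 3.18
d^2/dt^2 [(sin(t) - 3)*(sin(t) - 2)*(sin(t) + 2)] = -9*sin(t)^3 + 12*sin(t)^2 + 10*sin(t) - 6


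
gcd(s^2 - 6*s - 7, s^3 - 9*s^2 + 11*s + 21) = s^2 - 6*s - 7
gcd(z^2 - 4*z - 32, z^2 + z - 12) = z + 4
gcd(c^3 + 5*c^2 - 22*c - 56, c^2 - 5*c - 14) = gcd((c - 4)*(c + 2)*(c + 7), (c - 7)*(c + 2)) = c + 2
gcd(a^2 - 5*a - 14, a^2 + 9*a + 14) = a + 2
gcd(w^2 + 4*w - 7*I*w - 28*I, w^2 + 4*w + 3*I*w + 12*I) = w + 4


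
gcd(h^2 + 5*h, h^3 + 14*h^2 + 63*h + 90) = h + 5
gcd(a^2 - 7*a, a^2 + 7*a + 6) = 1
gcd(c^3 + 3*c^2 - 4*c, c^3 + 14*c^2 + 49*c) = c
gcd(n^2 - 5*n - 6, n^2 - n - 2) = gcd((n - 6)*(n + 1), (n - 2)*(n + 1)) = n + 1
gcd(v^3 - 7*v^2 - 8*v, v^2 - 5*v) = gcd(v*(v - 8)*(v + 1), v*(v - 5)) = v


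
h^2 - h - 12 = (h - 4)*(h + 3)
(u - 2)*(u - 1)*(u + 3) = u^3 - 7*u + 6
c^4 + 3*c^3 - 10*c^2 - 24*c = c*(c - 3)*(c + 2)*(c + 4)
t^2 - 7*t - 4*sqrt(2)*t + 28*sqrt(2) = (t - 7)*(t - 4*sqrt(2))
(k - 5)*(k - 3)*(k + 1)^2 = k^4 - 6*k^3 + 22*k + 15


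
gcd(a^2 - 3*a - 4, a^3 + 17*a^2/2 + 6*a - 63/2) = 1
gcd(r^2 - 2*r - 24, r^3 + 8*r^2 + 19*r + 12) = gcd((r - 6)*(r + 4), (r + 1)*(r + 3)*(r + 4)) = r + 4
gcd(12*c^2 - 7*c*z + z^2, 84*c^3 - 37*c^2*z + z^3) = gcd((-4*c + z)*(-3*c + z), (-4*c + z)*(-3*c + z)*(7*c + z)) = 12*c^2 - 7*c*z + z^2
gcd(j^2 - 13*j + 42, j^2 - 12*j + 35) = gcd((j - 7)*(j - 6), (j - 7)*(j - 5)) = j - 7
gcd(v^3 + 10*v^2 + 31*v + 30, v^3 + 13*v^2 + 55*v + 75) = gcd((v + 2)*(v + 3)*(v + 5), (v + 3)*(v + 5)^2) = v^2 + 8*v + 15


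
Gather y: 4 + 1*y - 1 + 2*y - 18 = 3*y - 15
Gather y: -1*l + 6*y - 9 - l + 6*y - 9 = -2*l + 12*y - 18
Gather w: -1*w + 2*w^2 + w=2*w^2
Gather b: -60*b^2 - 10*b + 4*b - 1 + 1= -60*b^2 - 6*b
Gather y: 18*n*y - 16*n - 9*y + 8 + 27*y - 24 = -16*n + y*(18*n + 18) - 16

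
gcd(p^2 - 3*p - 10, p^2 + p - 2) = p + 2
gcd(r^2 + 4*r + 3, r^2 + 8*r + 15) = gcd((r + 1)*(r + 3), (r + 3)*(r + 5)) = r + 3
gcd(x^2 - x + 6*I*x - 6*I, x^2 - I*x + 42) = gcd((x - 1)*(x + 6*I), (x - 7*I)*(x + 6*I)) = x + 6*I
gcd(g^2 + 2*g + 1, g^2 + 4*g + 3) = g + 1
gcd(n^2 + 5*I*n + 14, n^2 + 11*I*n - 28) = n + 7*I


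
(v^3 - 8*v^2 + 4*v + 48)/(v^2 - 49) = (v^3 - 8*v^2 + 4*v + 48)/(v^2 - 49)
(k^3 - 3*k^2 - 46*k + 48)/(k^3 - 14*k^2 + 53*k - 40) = (k + 6)/(k - 5)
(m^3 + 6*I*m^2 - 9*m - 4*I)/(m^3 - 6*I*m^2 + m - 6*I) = (m^2 + 5*I*m - 4)/(m^2 - 7*I*m - 6)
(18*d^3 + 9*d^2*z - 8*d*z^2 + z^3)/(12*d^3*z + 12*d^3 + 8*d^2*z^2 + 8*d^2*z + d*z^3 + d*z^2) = (18*d^3 + 9*d^2*z - 8*d*z^2 + z^3)/(d*(12*d^2*z + 12*d^2 + 8*d*z^2 + 8*d*z + z^3 + z^2))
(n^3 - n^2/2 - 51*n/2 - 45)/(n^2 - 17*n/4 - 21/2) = 2*(2*n^2 + 11*n + 15)/(4*n + 7)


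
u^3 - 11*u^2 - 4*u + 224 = (u - 8)*(u - 7)*(u + 4)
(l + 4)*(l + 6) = l^2 + 10*l + 24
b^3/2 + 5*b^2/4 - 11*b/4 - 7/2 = (b/2 + 1/2)*(b - 2)*(b + 7/2)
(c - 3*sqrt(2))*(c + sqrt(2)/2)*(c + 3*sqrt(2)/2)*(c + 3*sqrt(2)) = c^4 + 2*sqrt(2)*c^3 - 33*c^2/2 - 36*sqrt(2)*c - 27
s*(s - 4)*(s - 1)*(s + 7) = s^4 + 2*s^3 - 31*s^2 + 28*s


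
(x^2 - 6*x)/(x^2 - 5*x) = (x - 6)/(x - 5)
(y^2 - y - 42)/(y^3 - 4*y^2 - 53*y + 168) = (y^2 - y - 42)/(y^3 - 4*y^2 - 53*y + 168)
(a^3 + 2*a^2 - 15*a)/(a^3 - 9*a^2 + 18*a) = (a + 5)/(a - 6)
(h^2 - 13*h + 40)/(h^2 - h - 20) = (h - 8)/(h + 4)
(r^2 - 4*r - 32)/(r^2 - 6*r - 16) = (r + 4)/(r + 2)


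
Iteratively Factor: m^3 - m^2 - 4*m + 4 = (m + 2)*(m^2 - 3*m + 2) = (m - 2)*(m + 2)*(m - 1)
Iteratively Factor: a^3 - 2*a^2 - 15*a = (a - 5)*(a^2 + 3*a) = a*(a - 5)*(a + 3)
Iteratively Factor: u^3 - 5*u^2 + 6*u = (u - 3)*(u^2 - 2*u) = (u - 3)*(u - 2)*(u)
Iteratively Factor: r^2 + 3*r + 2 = (r + 2)*(r + 1)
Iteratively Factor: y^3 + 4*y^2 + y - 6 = (y + 3)*(y^2 + y - 2) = (y + 2)*(y + 3)*(y - 1)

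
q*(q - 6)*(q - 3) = q^3 - 9*q^2 + 18*q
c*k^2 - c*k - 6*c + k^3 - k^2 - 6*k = (c + k)*(k - 3)*(k + 2)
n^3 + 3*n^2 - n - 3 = (n - 1)*(n + 1)*(n + 3)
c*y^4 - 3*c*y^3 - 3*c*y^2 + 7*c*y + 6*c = (y - 3)*(y - 2)*(y + 1)*(c*y + c)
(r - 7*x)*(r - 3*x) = r^2 - 10*r*x + 21*x^2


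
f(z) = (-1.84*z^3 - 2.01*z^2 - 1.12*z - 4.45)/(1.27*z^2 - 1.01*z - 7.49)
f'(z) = (1.01 - 2.54*z)*(-1.84*z^3 - 2.01*z^2 - 1.12*z - 4.45)/(1.27*z^2 - 1.01*z - 7.49)^2 + (-5.52*z^2 - 4.02*z - 1.12)/(1.27*z^2 - 1.01*z - 7.49) = (-2.3368*z^4 + 3.7168*z^3 + 44.7973*z^2 + 41.4128*z + 3.8943)/(1.6129*z^4 - 2.5654*z^3 - 18.0045*z^2 + 15.1298*z + 56.1001)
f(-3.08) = 4.39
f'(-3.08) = -0.30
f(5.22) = -14.96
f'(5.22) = 0.49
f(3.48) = -25.19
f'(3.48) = 26.35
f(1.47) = 2.61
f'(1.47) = 4.19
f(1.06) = 1.41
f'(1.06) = 1.96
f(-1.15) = 0.65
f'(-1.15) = 0.27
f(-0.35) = 0.61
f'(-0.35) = -0.11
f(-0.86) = 0.67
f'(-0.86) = -0.07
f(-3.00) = 4.38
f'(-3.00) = -0.14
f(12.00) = -21.36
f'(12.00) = -1.32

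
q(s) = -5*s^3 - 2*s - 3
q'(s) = -15*s^2 - 2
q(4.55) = -483.08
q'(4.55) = -312.54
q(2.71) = -107.93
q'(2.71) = -112.16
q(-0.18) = -2.61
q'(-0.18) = -2.49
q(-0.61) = -0.65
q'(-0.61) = -7.58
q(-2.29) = 61.62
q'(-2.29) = -80.66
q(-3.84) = 287.80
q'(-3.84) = -223.18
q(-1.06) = 5.08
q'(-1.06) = -18.85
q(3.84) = -293.80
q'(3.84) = -223.18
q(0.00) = -3.00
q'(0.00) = -2.00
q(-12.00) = 8661.00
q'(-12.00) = -2162.00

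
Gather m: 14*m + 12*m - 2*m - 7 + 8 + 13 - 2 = 24*m + 12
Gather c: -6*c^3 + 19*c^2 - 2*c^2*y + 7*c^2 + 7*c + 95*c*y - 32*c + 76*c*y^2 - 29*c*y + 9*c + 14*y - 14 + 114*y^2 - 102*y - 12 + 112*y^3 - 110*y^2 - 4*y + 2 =-6*c^3 + c^2*(26 - 2*y) + c*(76*y^2 + 66*y - 16) + 112*y^3 + 4*y^2 - 92*y - 24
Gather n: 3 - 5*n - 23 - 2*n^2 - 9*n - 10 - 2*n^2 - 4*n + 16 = -4*n^2 - 18*n - 14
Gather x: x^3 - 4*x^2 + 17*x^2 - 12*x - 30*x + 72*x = x^3 + 13*x^2 + 30*x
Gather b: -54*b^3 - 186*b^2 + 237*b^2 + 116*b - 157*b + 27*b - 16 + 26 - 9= -54*b^3 + 51*b^2 - 14*b + 1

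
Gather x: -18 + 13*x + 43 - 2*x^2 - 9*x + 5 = -2*x^2 + 4*x + 30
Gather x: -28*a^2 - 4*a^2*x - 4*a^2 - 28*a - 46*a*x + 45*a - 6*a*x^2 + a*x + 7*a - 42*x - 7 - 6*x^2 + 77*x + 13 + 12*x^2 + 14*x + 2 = -32*a^2 + 24*a + x^2*(6 - 6*a) + x*(-4*a^2 - 45*a + 49) + 8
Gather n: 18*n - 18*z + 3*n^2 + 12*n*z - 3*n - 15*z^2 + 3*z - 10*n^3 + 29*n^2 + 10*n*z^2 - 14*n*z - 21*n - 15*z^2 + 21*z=-10*n^3 + 32*n^2 + n*(10*z^2 - 2*z - 6) - 30*z^2 + 6*z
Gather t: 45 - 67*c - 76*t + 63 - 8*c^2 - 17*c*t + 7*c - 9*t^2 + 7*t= -8*c^2 - 60*c - 9*t^2 + t*(-17*c - 69) + 108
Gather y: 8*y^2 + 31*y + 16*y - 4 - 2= 8*y^2 + 47*y - 6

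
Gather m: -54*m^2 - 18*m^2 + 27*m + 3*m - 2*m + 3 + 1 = -72*m^2 + 28*m + 4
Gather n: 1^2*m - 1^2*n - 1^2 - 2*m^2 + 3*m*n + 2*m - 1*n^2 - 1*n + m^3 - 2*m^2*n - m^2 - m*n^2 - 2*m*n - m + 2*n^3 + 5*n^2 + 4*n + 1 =m^3 - 3*m^2 + 2*m + 2*n^3 + n^2*(4 - m) + n*(-2*m^2 + m + 2)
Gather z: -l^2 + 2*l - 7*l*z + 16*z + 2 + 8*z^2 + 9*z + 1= -l^2 + 2*l + 8*z^2 + z*(25 - 7*l) + 3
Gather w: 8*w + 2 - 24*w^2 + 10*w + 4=-24*w^2 + 18*w + 6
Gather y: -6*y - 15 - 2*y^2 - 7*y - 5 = -2*y^2 - 13*y - 20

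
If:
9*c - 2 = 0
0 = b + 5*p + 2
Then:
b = -5*p - 2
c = 2/9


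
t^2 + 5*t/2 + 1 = (t + 1/2)*(t + 2)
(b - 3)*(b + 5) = b^2 + 2*b - 15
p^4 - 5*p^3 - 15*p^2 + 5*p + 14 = (p - 7)*(p - 1)*(p + 1)*(p + 2)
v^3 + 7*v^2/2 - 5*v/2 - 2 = (v - 1)*(v + 1/2)*(v + 4)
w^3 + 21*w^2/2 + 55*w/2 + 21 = (w + 3/2)*(w + 2)*(w + 7)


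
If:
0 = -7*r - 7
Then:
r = -1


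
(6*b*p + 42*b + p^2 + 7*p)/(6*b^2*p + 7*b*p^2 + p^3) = (p + 7)/(p*(b + p))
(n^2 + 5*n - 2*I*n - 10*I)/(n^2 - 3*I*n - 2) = (n + 5)/(n - I)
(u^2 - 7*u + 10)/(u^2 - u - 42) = (-u^2 + 7*u - 10)/(-u^2 + u + 42)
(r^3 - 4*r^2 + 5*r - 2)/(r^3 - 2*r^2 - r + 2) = (r - 1)/(r + 1)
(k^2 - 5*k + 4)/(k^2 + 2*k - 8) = (k^2 - 5*k + 4)/(k^2 + 2*k - 8)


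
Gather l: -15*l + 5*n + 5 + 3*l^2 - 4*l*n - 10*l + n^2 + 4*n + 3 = 3*l^2 + l*(-4*n - 25) + n^2 + 9*n + 8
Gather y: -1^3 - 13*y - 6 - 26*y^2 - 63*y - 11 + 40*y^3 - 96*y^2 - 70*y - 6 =40*y^3 - 122*y^2 - 146*y - 24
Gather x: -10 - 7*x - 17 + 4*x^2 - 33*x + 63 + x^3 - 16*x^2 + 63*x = x^3 - 12*x^2 + 23*x + 36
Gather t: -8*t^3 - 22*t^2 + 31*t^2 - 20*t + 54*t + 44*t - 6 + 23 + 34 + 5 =-8*t^3 + 9*t^2 + 78*t + 56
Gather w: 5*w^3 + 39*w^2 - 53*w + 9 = 5*w^3 + 39*w^2 - 53*w + 9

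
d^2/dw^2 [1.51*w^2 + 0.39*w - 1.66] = 3.02000000000000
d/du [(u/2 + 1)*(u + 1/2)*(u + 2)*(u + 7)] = 2*u^3 + 69*u^2/4 + 75*u/2 + 22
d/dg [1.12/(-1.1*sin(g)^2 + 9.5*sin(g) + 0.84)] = (2.464*sin(g) - 10.64)*cos(g)/(-1.1*sin(g)^2 + 9.5*sin(g) + 0.84)^2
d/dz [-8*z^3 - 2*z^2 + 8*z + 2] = -24*z^2 - 4*z + 8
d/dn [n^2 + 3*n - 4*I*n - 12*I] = 2*n + 3 - 4*I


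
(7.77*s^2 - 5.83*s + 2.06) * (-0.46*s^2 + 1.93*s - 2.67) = -3.5742*s^4 + 17.6779*s^3 - 32.9454*s^2 + 19.5419*s - 5.5002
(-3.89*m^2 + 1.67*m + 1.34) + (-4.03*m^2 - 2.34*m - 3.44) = -7.92*m^2 - 0.67*m - 2.1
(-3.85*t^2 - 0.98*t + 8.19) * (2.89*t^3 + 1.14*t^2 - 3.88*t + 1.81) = -11.1265*t^5 - 7.2212*t^4 + 37.4899*t^3 + 6.1705*t^2 - 33.551*t + 14.8239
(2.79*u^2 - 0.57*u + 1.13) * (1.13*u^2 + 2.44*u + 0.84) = 3.1527*u^4 + 6.1635*u^3 + 2.2297*u^2 + 2.2784*u + 0.9492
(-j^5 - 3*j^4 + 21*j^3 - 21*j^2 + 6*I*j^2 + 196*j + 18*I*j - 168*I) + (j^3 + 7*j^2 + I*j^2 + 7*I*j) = -j^5 - 3*j^4 + 22*j^3 - 14*j^2 + 7*I*j^2 + 196*j + 25*I*j - 168*I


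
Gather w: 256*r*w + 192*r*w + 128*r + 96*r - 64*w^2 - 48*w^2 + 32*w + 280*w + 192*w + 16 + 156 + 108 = 224*r - 112*w^2 + w*(448*r + 504) + 280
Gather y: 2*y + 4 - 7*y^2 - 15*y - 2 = -7*y^2 - 13*y + 2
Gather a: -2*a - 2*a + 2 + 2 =4 - 4*a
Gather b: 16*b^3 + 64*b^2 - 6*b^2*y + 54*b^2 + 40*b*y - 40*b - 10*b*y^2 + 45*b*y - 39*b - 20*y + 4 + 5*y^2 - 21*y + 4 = 16*b^3 + b^2*(118 - 6*y) + b*(-10*y^2 + 85*y - 79) + 5*y^2 - 41*y + 8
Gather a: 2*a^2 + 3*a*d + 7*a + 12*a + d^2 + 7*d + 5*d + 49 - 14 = 2*a^2 + a*(3*d + 19) + d^2 + 12*d + 35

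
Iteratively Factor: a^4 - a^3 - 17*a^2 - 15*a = (a - 5)*(a^3 + 4*a^2 + 3*a) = (a - 5)*(a + 1)*(a^2 + 3*a) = (a - 5)*(a + 1)*(a + 3)*(a)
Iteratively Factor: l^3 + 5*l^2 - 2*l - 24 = (l + 4)*(l^2 + l - 6) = (l - 2)*(l + 4)*(l + 3)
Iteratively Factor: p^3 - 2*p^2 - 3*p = (p + 1)*(p^2 - 3*p) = (p - 3)*(p + 1)*(p)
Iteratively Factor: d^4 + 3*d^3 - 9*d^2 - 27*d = (d + 3)*(d^3 - 9*d) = (d + 3)^2*(d^2 - 3*d) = (d - 3)*(d + 3)^2*(d)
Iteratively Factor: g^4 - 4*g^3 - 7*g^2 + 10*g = (g + 2)*(g^3 - 6*g^2 + 5*g) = g*(g + 2)*(g^2 - 6*g + 5) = g*(g - 5)*(g + 2)*(g - 1)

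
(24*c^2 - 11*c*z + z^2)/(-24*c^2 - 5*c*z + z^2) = (-3*c + z)/(3*c + z)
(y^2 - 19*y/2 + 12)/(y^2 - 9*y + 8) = (y - 3/2)/(y - 1)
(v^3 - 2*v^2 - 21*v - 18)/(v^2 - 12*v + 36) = (v^2 + 4*v + 3)/(v - 6)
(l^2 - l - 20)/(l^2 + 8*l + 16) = (l - 5)/(l + 4)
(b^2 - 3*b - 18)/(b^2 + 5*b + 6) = (b - 6)/(b + 2)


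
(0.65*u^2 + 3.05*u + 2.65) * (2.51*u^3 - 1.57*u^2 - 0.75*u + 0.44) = 1.6315*u^5 + 6.635*u^4 + 1.3755*u^3 - 6.162*u^2 - 0.6455*u + 1.166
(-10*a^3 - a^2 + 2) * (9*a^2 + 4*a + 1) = -90*a^5 - 49*a^4 - 14*a^3 + 17*a^2 + 8*a + 2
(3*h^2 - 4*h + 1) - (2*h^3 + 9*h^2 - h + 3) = -2*h^3 - 6*h^2 - 3*h - 2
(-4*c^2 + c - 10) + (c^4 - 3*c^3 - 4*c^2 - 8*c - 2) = c^4 - 3*c^3 - 8*c^2 - 7*c - 12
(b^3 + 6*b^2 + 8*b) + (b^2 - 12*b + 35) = b^3 + 7*b^2 - 4*b + 35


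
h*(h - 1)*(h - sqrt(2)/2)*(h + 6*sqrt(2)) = h^4 - h^3 + 11*sqrt(2)*h^3/2 - 11*sqrt(2)*h^2/2 - 6*h^2 + 6*h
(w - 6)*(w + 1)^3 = w^4 - 3*w^3 - 15*w^2 - 17*w - 6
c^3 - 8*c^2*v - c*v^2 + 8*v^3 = (c - 8*v)*(c - v)*(c + v)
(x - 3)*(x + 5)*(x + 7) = x^3 + 9*x^2 - x - 105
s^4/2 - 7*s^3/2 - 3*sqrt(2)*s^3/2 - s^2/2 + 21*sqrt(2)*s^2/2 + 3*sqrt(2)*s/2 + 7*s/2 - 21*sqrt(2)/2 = (s/2 + 1/2)*(s - 7)*(s - 1)*(s - 3*sqrt(2))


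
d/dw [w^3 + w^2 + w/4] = 3*w^2 + 2*w + 1/4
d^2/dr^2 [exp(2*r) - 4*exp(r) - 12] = 4*(exp(r) - 1)*exp(r)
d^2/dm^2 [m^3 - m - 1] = 6*m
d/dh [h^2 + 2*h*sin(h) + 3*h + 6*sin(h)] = 2*h*cos(h) + 2*h + 2*sin(h) + 6*cos(h) + 3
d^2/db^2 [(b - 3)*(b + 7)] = 2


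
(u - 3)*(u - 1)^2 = u^3 - 5*u^2 + 7*u - 3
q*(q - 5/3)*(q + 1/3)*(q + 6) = q^4 + 14*q^3/3 - 77*q^2/9 - 10*q/3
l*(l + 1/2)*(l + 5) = l^3 + 11*l^2/2 + 5*l/2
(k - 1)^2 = k^2 - 2*k + 1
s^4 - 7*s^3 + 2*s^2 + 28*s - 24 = (s - 6)*(s - 2)*(s - 1)*(s + 2)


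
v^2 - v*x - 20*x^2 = (v - 5*x)*(v + 4*x)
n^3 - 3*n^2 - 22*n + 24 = (n - 6)*(n - 1)*(n + 4)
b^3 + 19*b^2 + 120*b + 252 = (b + 6)^2*(b + 7)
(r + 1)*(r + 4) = r^2 + 5*r + 4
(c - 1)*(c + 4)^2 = c^3 + 7*c^2 + 8*c - 16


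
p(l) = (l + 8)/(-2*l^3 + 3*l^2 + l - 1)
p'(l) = (l + 8)*(6*l^2 - 6*l - 1)/(-2*l^3 + 3*l^2 + l - 1)^2 + 1/(-2*l^3 + 3*l^2 + l - 1)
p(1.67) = -34.76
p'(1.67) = 710.12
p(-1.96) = 0.26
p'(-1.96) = 0.41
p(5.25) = -0.07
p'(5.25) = 0.04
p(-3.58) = 0.04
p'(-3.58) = 0.04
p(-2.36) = 0.14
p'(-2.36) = 0.19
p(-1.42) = 0.70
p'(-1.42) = 1.58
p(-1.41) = 0.72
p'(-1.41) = 1.63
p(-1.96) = 0.26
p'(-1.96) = 0.41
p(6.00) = -0.04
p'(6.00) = 0.02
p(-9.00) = 0.00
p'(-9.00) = 0.00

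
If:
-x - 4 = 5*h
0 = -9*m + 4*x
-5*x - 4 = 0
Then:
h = -16/25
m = -16/45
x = -4/5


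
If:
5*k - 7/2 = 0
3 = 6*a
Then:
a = 1/2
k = 7/10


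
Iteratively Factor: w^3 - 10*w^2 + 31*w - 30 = (w - 3)*(w^2 - 7*w + 10) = (w - 3)*(w - 2)*(w - 5)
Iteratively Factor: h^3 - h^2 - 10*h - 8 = (h - 4)*(h^2 + 3*h + 2) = (h - 4)*(h + 2)*(h + 1)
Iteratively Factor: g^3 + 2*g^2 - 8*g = (g - 2)*(g^2 + 4*g) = (g - 2)*(g + 4)*(g)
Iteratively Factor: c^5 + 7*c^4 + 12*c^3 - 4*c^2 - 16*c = (c + 2)*(c^4 + 5*c^3 + 2*c^2 - 8*c) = (c - 1)*(c + 2)*(c^3 + 6*c^2 + 8*c) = (c - 1)*(c + 2)*(c + 4)*(c^2 + 2*c) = c*(c - 1)*(c + 2)*(c + 4)*(c + 2)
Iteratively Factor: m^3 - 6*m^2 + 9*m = (m)*(m^2 - 6*m + 9) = m*(m - 3)*(m - 3)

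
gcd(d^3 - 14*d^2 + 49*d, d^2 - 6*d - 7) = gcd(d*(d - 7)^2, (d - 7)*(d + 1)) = d - 7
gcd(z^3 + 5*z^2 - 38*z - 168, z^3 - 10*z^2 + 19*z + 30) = z - 6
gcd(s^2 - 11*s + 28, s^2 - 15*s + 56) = s - 7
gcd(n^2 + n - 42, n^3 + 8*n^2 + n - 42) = n + 7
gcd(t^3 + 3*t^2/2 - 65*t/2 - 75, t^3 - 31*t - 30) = t^2 - t - 30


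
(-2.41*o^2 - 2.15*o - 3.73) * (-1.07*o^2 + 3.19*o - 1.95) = 2.5787*o^4 - 5.3874*o^3 + 1.8321*o^2 - 7.7062*o + 7.2735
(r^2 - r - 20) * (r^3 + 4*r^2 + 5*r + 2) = r^5 + 3*r^4 - 19*r^3 - 83*r^2 - 102*r - 40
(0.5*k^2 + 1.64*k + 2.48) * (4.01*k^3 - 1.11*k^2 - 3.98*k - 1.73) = 2.005*k^5 + 6.0214*k^4 + 6.1344*k^3 - 10.145*k^2 - 12.7076*k - 4.2904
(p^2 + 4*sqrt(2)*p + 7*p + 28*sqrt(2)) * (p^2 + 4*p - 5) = p^4 + 4*sqrt(2)*p^3 + 11*p^3 + 23*p^2 + 44*sqrt(2)*p^2 - 35*p + 92*sqrt(2)*p - 140*sqrt(2)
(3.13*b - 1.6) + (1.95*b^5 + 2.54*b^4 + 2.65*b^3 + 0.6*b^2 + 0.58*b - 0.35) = 1.95*b^5 + 2.54*b^4 + 2.65*b^3 + 0.6*b^2 + 3.71*b - 1.95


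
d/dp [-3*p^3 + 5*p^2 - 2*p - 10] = -9*p^2 + 10*p - 2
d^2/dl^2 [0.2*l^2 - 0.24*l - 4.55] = 0.400000000000000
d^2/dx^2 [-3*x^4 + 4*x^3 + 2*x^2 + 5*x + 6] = -36*x^2 + 24*x + 4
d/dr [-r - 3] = -1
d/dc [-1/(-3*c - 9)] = -1/(3*(c + 3)^2)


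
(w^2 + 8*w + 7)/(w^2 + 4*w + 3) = (w + 7)/(w + 3)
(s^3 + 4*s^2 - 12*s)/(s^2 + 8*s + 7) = s*(s^2 + 4*s - 12)/(s^2 + 8*s + 7)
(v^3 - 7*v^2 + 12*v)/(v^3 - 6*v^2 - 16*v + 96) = v*(v - 3)/(v^2 - 2*v - 24)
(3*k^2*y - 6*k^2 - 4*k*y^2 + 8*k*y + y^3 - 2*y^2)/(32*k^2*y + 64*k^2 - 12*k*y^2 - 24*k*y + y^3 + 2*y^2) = (3*k^2*y - 6*k^2 - 4*k*y^2 + 8*k*y + y^3 - 2*y^2)/(32*k^2*y + 64*k^2 - 12*k*y^2 - 24*k*y + y^3 + 2*y^2)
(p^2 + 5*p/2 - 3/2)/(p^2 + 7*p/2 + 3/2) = (2*p - 1)/(2*p + 1)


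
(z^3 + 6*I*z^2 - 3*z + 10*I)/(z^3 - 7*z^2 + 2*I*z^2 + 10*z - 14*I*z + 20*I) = (z^2 + 4*I*z + 5)/(z^2 - 7*z + 10)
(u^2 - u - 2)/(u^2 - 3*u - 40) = (-u^2 + u + 2)/(-u^2 + 3*u + 40)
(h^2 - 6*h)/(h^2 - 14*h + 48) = h/(h - 8)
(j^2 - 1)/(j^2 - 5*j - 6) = (j - 1)/(j - 6)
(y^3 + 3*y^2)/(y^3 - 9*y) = y/(y - 3)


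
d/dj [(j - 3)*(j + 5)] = 2*j + 2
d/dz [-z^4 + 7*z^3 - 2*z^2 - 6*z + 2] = -4*z^3 + 21*z^2 - 4*z - 6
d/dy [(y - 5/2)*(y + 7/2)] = 2*y + 1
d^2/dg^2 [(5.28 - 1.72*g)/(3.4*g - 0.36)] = 117.86304/(3.4*g - 0.36)^3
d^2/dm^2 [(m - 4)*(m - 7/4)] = 2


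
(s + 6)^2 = s^2 + 12*s + 36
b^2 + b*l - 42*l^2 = (b - 6*l)*(b + 7*l)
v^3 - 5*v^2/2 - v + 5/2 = (v - 5/2)*(v - 1)*(v + 1)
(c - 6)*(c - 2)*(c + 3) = c^3 - 5*c^2 - 12*c + 36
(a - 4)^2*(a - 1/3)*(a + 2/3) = a^4 - 23*a^3/3 + 118*a^2/9 + 64*a/9 - 32/9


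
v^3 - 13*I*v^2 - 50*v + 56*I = (v - 7*I)*(v - 4*I)*(v - 2*I)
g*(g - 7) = g^2 - 7*g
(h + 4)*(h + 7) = h^2 + 11*h + 28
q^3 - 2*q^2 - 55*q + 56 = (q - 8)*(q - 1)*(q + 7)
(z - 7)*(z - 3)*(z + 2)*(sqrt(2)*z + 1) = sqrt(2)*z^4 - 8*sqrt(2)*z^3 + z^3 - 8*z^2 + sqrt(2)*z^2 + z + 42*sqrt(2)*z + 42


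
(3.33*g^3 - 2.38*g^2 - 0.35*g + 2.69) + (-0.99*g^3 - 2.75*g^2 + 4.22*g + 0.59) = 2.34*g^3 - 5.13*g^2 + 3.87*g + 3.28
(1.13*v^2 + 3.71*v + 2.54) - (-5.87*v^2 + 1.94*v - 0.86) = 7.0*v^2 + 1.77*v + 3.4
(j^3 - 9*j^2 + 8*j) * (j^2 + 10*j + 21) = j^5 + j^4 - 61*j^3 - 109*j^2 + 168*j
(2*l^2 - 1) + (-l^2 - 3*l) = l^2 - 3*l - 1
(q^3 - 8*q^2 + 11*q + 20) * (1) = q^3 - 8*q^2 + 11*q + 20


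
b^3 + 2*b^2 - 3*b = b*(b - 1)*(b + 3)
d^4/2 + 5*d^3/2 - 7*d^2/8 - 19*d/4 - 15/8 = (d/2 + 1/4)*(d - 3/2)*(d + 1)*(d + 5)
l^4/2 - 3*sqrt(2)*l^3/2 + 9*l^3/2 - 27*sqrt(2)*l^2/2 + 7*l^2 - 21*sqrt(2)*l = l*(l/2 + 1)*(l + 7)*(l - 3*sqrt(2))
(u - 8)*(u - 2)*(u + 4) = u^3 - 6*u^2 - 24*u + 64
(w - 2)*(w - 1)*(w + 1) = w^3 - 2*w^2 - w + 2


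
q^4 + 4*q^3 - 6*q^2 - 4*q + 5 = (q - 1)^2*(q + 1)*(q + 5)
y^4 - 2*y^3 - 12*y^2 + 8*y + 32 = (y - 4)*(y - 2)*(y + 2)^2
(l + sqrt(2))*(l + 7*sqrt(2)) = l^2 + 8*sqrt(2)*l + 14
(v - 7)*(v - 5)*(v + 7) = v^3 - 5*v^2 - 49*v + 245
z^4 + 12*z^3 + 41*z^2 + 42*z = z*(z + 2)*(z + 3)*(z + 7)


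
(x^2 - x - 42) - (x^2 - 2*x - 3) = x - 39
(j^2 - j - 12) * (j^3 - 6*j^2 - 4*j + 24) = j^5 - 7*j^4 - 10*j^3 + 100*j^2 + 24*j - 288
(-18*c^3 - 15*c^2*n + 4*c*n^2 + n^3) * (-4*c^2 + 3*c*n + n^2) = 72*c^5 + 6*c^4*n - 79*c^3*n^2 - 7*c^2*n^3 + 7*c*n^4 + n^5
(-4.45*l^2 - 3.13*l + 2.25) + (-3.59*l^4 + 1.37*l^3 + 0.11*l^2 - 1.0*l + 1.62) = -3.59*l^4 + 1.37*l^3 - 4.34*l^2 - 4.13*l + 3.87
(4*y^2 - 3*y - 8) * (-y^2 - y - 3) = -4*y^4 - y^3 - y^2 + 17*y + 24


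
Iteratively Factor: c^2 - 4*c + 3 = (c - 1)*(c - 3)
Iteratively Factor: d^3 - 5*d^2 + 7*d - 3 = (d - 3)*(d^2 - 2*d + 1) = (d - 3)*(d - 1)*(d - 1)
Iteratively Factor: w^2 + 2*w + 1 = (w + 1)*(w + 1)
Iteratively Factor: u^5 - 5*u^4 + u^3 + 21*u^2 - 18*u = (u)*(u^4 - 5*u^3 + u^2 + 21*u - 18) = u*(u - 3)*(u^3 - 2*u^2 - 5*u + 6) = u*(u - 3)^2*(u^2 + u - 2) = u*(u - 3)^2*(u + 2)*(u - 1)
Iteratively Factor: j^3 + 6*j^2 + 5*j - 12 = (j + 3)*(j^2 + 3*j - 4) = (j - 1)*(j + 3)*(j + 4)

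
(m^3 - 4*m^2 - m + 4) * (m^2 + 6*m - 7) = m^5 + 2*m^4 - 32*m^3 + 26*m^2 + 31*m - 28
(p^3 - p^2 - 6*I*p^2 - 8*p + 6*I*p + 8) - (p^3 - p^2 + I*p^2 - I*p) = -7*I*p^2 - 8*p + 7*I*p + 8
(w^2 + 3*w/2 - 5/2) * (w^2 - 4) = w^4 + 3*w^3/2 - 13*w^2/2 - 6*w + 10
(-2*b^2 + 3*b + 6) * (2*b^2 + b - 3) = -4*b^4 + 4*b^3 + 21*b^2 - 3*b - 18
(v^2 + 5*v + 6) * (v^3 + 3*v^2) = v^5 + 8*v^4 + 21*v^3 + 18*v^2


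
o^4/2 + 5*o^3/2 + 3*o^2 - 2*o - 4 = (o/2 + 1)*(o - 1)*(o + 2)^2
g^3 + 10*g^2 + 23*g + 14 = (g + 1)*(g + 2)*(g + 7)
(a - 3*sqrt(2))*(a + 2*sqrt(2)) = a^2 - sqrt(2)*a - 12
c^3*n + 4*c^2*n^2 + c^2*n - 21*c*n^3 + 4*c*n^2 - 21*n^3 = (c - 3*n)*(c + 7*n)*(c*n + n)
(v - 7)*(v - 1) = v^2 - 8*v + 7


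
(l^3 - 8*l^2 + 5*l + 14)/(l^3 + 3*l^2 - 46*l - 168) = (l^2 - l - 2)/(l^2 + 10*l + 24)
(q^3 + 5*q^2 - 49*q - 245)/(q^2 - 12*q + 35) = (q^2 + 12*q + 35)/(q - 5)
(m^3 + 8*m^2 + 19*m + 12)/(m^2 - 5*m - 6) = (m^2 + 7*m + 12)/(m - 6)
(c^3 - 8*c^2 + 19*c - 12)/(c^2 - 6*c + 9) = (c^2 - 5*c + 4)/(c - 3)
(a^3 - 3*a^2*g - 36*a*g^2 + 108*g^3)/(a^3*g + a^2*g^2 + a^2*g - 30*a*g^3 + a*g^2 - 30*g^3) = (a^2 - 9*a*g + 18*g^2)/(g*(a^2 - 5*a*g + a - 5*g))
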